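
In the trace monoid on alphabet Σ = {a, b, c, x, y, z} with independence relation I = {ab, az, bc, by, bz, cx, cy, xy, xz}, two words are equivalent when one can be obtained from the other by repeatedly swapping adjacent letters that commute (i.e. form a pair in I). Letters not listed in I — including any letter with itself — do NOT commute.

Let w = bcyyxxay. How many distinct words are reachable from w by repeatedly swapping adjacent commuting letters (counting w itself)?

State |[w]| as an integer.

60

0(b) covers ∅
1(c) covers ∅
2(y) covers ∅
3(y) covers 2:y
4(x) covers 0:b
5(x) covers 4:x
6(a) covers 1:c, 3:y, 5:x
7(y) covers 6:a
floor of heap: 0:b, 1:c, 2:y
completions by unplaced set U, small U first (add the entries for U minus each lowest piece of U):
  |U|=1: {7}:1
  |U|=2: {6,7}:1
  |U|=3: {1,6,7}:1  {3,6,7}:1  {5,6,7}:1
  |U|=4: {1,3,6,7}:2  {1,5,6,7}:2  {2,3,6,7}:1  {3,5,6,7}:2  {4,5,6,7}:1
  |U|=5: {0,4,5,6,7}:1  {1,2,3,6,7}:3  {1,3,5,6,7}:6  {1,4,5,6,7}:3  {2,3,5,6,7}:3  {3,4,5,6,7}:3
  |U|=6: {0,1,4,5,6,7}:4  {0,3,4,5,6,7}:4  {1,2,3,5,6,7}:12  {1,3,4,5,6,7}:12  {2,3,4,5,6,7}:6
  start at 0(b): 30
  start at 1(c): 10
  start at 2(y): 20
sum over floor = 60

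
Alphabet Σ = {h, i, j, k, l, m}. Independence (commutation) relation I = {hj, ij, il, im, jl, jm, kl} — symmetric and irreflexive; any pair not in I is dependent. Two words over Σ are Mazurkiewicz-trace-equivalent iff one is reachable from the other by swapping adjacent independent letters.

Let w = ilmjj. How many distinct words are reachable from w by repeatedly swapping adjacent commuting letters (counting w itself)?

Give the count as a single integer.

30

#0=i has no predecessor
#1=l has no predecessor
#2=m depends on [1:l]
#3=j has no predecessor
#4=j depends on [3:j]
sources: [0:i, 1:l, 3:j]
N(rest) = Σ N(rest − s) over sources s of rest; N(one piece) = 1:
  size 1 → [0]=1  [2]=1  [4]=1
  size 2 → [0,2]=2  [0,4]=2  [1,2]=1  [2,4]=2  [3,4]=1
  size 3 → [0,1,2]=3  [0,2,4]=6  [0,3,4]=3  [1,2,4]=3  [2,3,4]=3
  first=0(i) contributes 6
  first=1(l) contributes 12
  first=3(j) contributes 12
|[w]| = 30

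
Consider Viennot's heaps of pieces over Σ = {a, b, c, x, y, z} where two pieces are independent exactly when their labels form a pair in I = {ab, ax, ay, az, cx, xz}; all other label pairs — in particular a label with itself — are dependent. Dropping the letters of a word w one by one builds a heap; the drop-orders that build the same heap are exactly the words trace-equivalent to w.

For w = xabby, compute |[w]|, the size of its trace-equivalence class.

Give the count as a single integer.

#0=x has no predecessor
#1=a has no predecessor
#2=b depends on [0:x]
#3=b depends on [2:b]
#4=y depends on [3:b]
sources: [0:x, 1:a]
N(rest) = Σ N(rest − s) over sources s of rest; N(one piece) = 1:
  size 1 → [1]=1  [4]=1
  size 2 → [1,4]=2  [3,4]=1
  size 3 → [1,3,4]=3  [2,3,4]=1
  first=0(x) contributes 4
  first=1(a) contributes 1
|[w]| = 5

5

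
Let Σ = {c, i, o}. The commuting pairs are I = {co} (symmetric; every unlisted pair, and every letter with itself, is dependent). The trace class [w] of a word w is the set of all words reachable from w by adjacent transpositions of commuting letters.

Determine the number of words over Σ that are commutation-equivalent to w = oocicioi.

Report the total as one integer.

3

piece 0:o — minimal
piece 1:o rests on {0:o}
piece 2:c — minimal
piece 3:i rests on {1:o, 2:c}
piece 4:c rests on {3:i}
piece 5:i rests on {4:c}
piece 6:o rests on {5:i}
piece 7:i rests on {6:o}
minimal pieces: {0:o, 2:c}
ways to finish when only these pieces remain (= sum over removing one remaining piece with nothing left below it):
  1 left: {7}→1
  2 left: {6,7}→1
  3 left: {5,6,7}→1
  4 left: {4,5,6,7}→1
  5 left: {3,4,5,6,7}→1
  6 left: {1,3,4,5,6,7}→1  {2,3,4,5,6,7}→1
  placing 0:o first → 2 extensions
  placing 2:c first → 1 extensions
total linear extensions = 3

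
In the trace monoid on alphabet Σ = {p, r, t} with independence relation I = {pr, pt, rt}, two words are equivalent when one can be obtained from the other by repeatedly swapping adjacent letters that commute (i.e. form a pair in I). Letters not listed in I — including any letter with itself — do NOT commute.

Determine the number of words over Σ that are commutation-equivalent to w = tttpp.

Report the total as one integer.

0(t) covers ∅
1(t) covers 0:t
2(t) covers 1:t
3(p) covers ∅
4(p) covers 3:p
floor of heap: 0:t, 3:p
completions by unplaced set U, small U first (add the entries for U minus each lowest piece of U):
  |U|=1: {2}:1  {4}:1
  |U|=2: {1,2}:1  {2,4}:2  {3,4}:1
  |U|=3: {0,1,2}:1  {1,2,4}:3  {2,3,4}:3
  start at 0(t): 6
  start at 3(p): 4
sum over floor = 10

10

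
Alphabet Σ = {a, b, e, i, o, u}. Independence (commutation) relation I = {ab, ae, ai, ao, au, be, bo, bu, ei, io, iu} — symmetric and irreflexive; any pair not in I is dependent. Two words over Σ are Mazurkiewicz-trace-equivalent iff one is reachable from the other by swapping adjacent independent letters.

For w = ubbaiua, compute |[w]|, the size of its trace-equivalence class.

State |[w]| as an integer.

0(u) covers ∅
1(b) covers ∅
2(b) covers 1:b
3(a) covers ∅
4(i) covers 2:b
5(u) covers 0:u
6(a) covers 3:a
floor of heap: 0:u, 1:b, 3:a
completions by unplaced set U, small U first (add the entries for U minus each lowest piece of U):
  |U|=1: {4}:1  {5}:1  {6}:1
  |U|=2: {0,5}:1  {2,4}:1  {3,6}:1  {4,5}:2  {4,6}:2  {5,6}:2
  |U|=3: {0,4,5}:3  {0,5,6}:3  {1,2,4}:1  {2,4,5}:3  {2,4,6}:3  {3,4,6}:3  {3,5,6}:3  {4,5,6}:6
  |U|=4: {0,2,4,5}:6  {0,3,5,6}:6  {0,4,5,6}:12  {1,2,4,5}:4  {1,2,4,6}:4  {2,3,4,6}:6  {2,4,5,6}:12  {3,4,5,6}:12
  |U|=5: {0,1,2,4,5}:10  {0,2,4,5,6}:30  {0,3,4,5,6}:30  {1,2,3,4,6}:10  {1,2,4,5,6}:20  {2,3,4,5,6}:30
  start at 0(u): 60
  start at 1(b): 90
  start at 3(a): 60
sum over floor = 210

210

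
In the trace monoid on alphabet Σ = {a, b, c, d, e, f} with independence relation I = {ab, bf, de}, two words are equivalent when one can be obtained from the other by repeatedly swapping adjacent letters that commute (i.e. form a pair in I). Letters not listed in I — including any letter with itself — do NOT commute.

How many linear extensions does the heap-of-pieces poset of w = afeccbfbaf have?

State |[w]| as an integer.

0(a) covers ∅
1(f) covers 0:a
2(e) covers 1:f
3(c) covers 2:e
4(c) covers 3:c
5(b) covers 4:c
6(f) covers 4:c
7(b) covers 5:b
8(a) covers 6:f
9(f) covers 8:a
floor of heap: 0:a
completions by unplaced set U, small U first (add the entries for U minus each lowest piece of U):
  |U|=1: {7}:1  {9}:1
  |U|=2: {5,7}:1  {7,9}:2  {8,9}:1
  |U|=3: {5,7,9}:3  {6,8,9}:1  {7,8,9}:3
  |U|=4: {5,7,8,9}:6  {6,7,8,9}:4
  |U|=5: {5,6,7,8,9}:10
  |U|=6: {4,5,6,7,8,9}:10
  |U|=7: {3,4,5,6,7,8,9}:10
  |U|=8: {2,3,4,5,6,7,8,9}:10
  start at 0(a): 10

10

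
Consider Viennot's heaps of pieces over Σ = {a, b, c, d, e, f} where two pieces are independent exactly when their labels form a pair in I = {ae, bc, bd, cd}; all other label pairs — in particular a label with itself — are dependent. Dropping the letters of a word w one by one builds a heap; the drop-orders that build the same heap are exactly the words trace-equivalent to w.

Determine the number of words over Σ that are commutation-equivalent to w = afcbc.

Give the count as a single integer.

3

0(a) covers ∅
1(f) covers 0:a
2(c) covers 1:f
3(b) covers 1:f
4(c) covers 2:c
floor of heap: 0:a
completions by unplaced set U, small U first (add the entries for U minus each lowest piece of U):
  |U|=1: {3}:1  {4}:1
  |U|=2: {2,4}:1  {3,4}:2
  |U|=3: {2,3,4}:3
  start at 0(a): 3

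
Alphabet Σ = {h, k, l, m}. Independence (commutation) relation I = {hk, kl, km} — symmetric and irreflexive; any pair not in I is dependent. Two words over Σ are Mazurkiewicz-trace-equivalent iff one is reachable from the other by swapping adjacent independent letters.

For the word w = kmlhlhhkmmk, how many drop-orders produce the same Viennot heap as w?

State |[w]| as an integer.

#0=k has no predecessor
#1=m has no predecessor
#2=l depends on [1:m]
#3=h depends on [2:l]
#4=l depends on [3:h]
#5=h depends on [4:l]
#6=h depends on [5:h]
#7=k depends on [0:k]
#8=m depends on [6:h]
#9=m depends on [8:m]
#10=k depends on [7:k]
sources: [0:k, 1:m]
N(rest) = Σ N(rest − s) over sources s of rest; N(one piece) = 1:
  size 1 → [9]=1  [10]=1
  size 2 → [7,10]=1  [8,9]=1  [9,10]=2
  size 3 → [0,7,10]=1  [6,8,9]=1  [7,9,10]=3  [8,9,10]=3
  size 4 → [0,7,9,10]=4  [5,6,8,9]=1  [6,8,9,10]=4  [7,8,9,10]=6
  size 5 → [0,7,8,9,10]=10  [4,5,6,8,9]=1  [5,6,8,9,10]=5  [6,7,8,9,10]=10
  size 6 → [0,6,7,8,9,10]=20  [3,4,5,6,8,9]=1  [4,5,6,8,9,10]=6  [5,6,7,8,9,10]=15
  size 7 → [0,5,6,7,8,9,10]=35  [2,3,4,5,6,8,9]=1  [3,4,5,6,8,9,10]=7  [4,5,6,7,8,9,10]=21
  size 8 → [0,4,5,6,7,8,9,10]=56  [1,2,3,4,5,6,8,9]=1  [2,3,4,5,6,8,9,10]=8  [3,4,5,6,7,8,9,10]=28
  size 9 → [0,3,4,5,6,7,8,9,10]=84  [1,2,3,4,5,6,8,9,10]=9  [2,3,4,5,6,7,8,9,10]=36
  first=0(k) contributes 45
  first=1(m) contributes 120
|[w]| = 165

165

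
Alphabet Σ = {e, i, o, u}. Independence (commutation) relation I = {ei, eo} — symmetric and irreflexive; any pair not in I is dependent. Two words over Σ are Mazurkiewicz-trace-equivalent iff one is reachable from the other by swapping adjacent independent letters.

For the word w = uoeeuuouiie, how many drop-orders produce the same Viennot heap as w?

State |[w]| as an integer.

drop 0:u onto floor
drop 1:o onto {0:u}
drop 2:e onto {0:u}
drop 3:e onto {2:e}
drop 4:u onto {1:o, 3:e}
drop 5:u onto {4:u}
drop 6:o onto {5:u}
drop 7:u onto {6:o}
drop 8:i onto {7:u}
drop 9:i onto {8:i}
drop 10:e onto {7:u}
ground layer = {0:u}
drop-orders for the pieces not yet dropped (sum over which currently-grounded one goes next):
  1 to go: {9} 1  {10} 1
  2 to go: {8,9} 1  {9,10} 2
  3 to go: {8,9,10} 3
  4 to go: {7,8,9,10} 3
  5 to go: {6,7,8,9,10} 3
  6 to go: {5,6,7,8,9,10} 3
  7 to go: {4,5,6,7,8,9,10} 3
  8 to go: {1,4,5,6,7,8,9,10} 3  {3,4,5,6,7,8,9,10} 3
  9 to go: {1,3,4,5,6,7,8,9,10} 6  {2,3,4,5,6,7,8,9,10} 3
  if 0:u drops first: 9 orders

9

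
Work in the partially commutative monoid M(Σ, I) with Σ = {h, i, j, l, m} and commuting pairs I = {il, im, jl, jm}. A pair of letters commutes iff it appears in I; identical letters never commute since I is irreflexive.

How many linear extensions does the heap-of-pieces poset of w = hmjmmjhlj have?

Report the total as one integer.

0(h) covers ∅
1(m) covers 0:h
2(j) covers 0:h
3(m) covers 1:m
4(m) covers 3:m
5(j) covers 2:j
6(h) covers 4:m, 5:j
7(l) covers 6:h
8(j) covers 6:h
floor of heap: 0:h
completions by unplaced set U, small U first (add the entries for U minus each lowest piece of U):
  |U|=1: {7}:1  {8}:1
  |U|=2: {7,8}:2
  |U|=3: {6,7,8}:2
  |U|=4: {4,6,7,8}:2  {5,6,7,8}:2
  |U|=5: {2,5,6,7,8}:2  {3,4,6,7,8}:2  {4,5,6,7,8}:4
  |U|=6: {1,3,4,6,7,8}:2  {2,4,5,6,7,8}:6  {3,4,5,6,7,8}:6
  |U|=7: {1,3,4,5,6,7,8}:8  {2,3,4,5,6,7,8}:12
  start at 0(h): 20

20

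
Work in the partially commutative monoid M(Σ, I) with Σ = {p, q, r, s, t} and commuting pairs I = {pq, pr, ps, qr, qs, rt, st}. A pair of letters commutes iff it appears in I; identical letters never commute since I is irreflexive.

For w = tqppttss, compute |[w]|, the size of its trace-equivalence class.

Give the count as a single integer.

84

drop 0:t onto floor
drop 1:q onto {0:t}
drop 2:p onto {0:t}
drop 3:p onto {2:p}
drop 4:t onto {1:q, 3:p}
drop 5:t onto {4:t}
drop 6:s onto floor
drop 7:s onto {6:s}
ground layer = {0:t, 6:s}
drop-orders for the pieces not yet dropped (sum over which currently-grounded one goes next):
  1 to go: {5} 1  {7} 1
  2 to go: {4,5} 1  {5,7} 2  {6,7} 1
  3 to go: {1,4,5} 1  {3,4,5} 1  {4,5,7} 3  {5,6,7} 3
  4 to go: {1,3,4,5} 2  {1,4,5,7} 4  {2,3,4,5} 1  {3,4,5,7} 4  {4,5,6,7} 6
  5 to go: {1,2,3,4,5} 3  {1,3,4,5,7} 10  {1,4,5,6,7} 10  {2,3,4,5,7} 5  {3,4,5,6,7} 10
  6 to go: {0,1,2,3,4,5} 3  {1,2,3,4,5,7} 18  {1,3,4,5,6,7} 30  {2,3,4,5,6,7} 15
  if 0:t drops first: 63 orders
  if 6:s drops first: 21 orders
heap linearizations: 84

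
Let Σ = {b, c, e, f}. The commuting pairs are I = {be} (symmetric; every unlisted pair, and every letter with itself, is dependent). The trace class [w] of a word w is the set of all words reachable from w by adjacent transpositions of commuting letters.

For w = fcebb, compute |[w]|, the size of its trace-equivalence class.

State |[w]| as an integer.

3

drop 0:f onto floor
drop 1:c onto {0:f}
drop 2:e onto {1:c}
drop 3:b onto {1:c}
drop 4:b onto {3:b}
ground layer = {0:f}
drop-orders for the pieces not yet dropped (sum over which currently-grounded one goes next):
  1 to go: {2} 1  {4} 1
  2 to go: {2,4} 2  {3,4} 1
  3 to go: {2,3,4} 3
  if 0:f drops first: 3 orders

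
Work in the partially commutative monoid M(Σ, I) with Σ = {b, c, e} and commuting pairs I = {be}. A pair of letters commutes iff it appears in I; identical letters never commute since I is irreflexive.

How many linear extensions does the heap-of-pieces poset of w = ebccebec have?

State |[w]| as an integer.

6

drop 0:e onto floor
drop 1:b onto floor
drop 2:c onto {0:e, 1:b}
drop 3:c onto {2:c}
drop 4:e onto {3:c}
drop 5:b onto {3:c}
drop 6:e onto {4:e}
drop 7:c onto {5:b, 6:e}
ground layer = {0:e, 1:b}
drop-orders for the pieces not yet dropped (sum over which currently-grounded one goes next):
  1 to go: {7} 1
  2 to go: {5,7} 1  {6,7} 1
  3 to go: {4,6,7} 1  {5,6,7} 2
  4 to go: {4,5,6,7} 3
  5 to go: {3,4,5,6,7} 3
  6 to go: {2,3,4,5,6,7} 3
  if 0:e drops first: 3 orders
  if 1:b drops first: 3 orders
heap linearizations: 6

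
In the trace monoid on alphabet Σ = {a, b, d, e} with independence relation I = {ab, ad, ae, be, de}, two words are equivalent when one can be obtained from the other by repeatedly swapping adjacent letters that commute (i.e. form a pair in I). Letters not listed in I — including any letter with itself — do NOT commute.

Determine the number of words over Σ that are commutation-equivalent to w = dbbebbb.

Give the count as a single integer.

7

0(d) covers ∅
1(b) covers 0:d
2(b) covers 1:b
3(e) covers ∅
4(b) covers 2:b
5(b) covers 4:b
6(b) covers 5:b
floor of heap: 0:d, 3:e
completions by unplaced set U, small U first (add the entries for U minus each lowest piece of U):
  |U|=1: {3}:1  {6}:1
  |U|=2: {3,6}:2  {5,6}:1
  |U|=3: {3,5,6}:3  {4,5,6}:1
  |U|=4: {2,4,5,6}:1  {3,4,5,6}:4
  |U|=5: {1,2,4,5,6}:1  {2,3,4,5,6}:5
  start at 0(d): 6
  start at 3(e): 1
sum over floor = 7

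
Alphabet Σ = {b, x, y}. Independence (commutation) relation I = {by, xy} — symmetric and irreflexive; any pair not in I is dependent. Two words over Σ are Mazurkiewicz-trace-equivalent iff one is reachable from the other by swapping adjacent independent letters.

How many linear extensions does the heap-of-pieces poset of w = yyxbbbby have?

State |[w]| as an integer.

56

piece 0:y — minimal
piece 1:y rests on {0:y}
piece 2:x — minimal
piece 3:b rests on {2:x}
piece 4:b rests on {3:b}
piece 5:b rests on {4:b}
piece 6:b rests on {5:b}
piece 7:y rests on {1:y}
minimal pieces: {0:y, 2:x}
ways to finish when only these pieces remain (= sum over removing one remaining piece with nothing left below it):
  1 left: {6}→1  {7}→1
  2 left: {1,7}→1  {5,6}→1  {6,7}→2
  3 left: {0,1,7}→1  {1,6,7}→3  {4,5,6}→1  {5,6,7}→3
  4 left: {0,1,6,7}→4  {1,5,6,7}→6  {3,4,5,6}→1  {4,5,6,7}→4
  5 left: {0,1,5,6,7}→10  {1,4,5,6,7}→10  {2,3,4,5,6}→1  {3,4,5,6,7}→5
  6 left: {0,1,4,5,6,7}→20  {1,3,4,5,6,7}→15  {2,3,4,5,6,7}→6
  placing 0:y first → 21 extensions
  placing 2:x first → 35 extensions
total linear extensions = 56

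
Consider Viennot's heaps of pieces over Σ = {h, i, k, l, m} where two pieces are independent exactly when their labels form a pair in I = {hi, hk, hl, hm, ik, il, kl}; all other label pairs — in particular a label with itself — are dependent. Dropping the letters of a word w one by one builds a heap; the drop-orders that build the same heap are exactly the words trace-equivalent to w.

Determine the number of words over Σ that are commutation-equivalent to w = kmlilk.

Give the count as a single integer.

12

piece 0:k — minimal
piece 1:m rests on {0:k}
piece 2:l rests on {1:m}
piece 3:i rests on {1:m}
piece 4:l rests on {2:l}
piece 5:k rests on {1:m}
minimal pieces: {0:k}
ways to finish when only these pieces remain (= sum over removing one remaining piece with nothing left below it):
  1 left: {3}→1  {4}→1  {5}→1
  2 left: {2,4}→1  {3,4}→2  {3,5}→2  {4,5}→2
  3 left: {2,3,4}→3  {2,4,5}→3  {3,4,5}→6
  4 left: {2,3,4,5}→12
  placing 0:k first → 12 extensions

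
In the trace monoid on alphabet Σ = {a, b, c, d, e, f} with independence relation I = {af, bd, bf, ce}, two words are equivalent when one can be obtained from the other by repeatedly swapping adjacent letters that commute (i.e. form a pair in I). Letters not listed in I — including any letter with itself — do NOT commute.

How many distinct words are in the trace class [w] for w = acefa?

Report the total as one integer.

4

piece 0:a — minimal
piece 1:c rests on {0:a}
piece 2:e rests on {0:a}
piece 3:f rests on {1:c, 2:e}
piece 4:a rests on {1:c, 2:e}
minimal pieces: {0:a}
ways to finish when only these pieces remain (= sum over removing one remaining piece with nothing left below it):
  1 left: {3}→1  {4}→1
  2 left: {3,4}→2
  3 left: {1,3,4}→2  {2,3,4}→2
  placing 0:a first → 4 extensions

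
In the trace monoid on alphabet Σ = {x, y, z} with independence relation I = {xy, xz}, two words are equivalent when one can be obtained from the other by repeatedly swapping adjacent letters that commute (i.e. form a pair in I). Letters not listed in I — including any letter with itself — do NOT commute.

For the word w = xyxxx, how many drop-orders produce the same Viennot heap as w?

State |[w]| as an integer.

#0=x has no predecessor
#1=y has no predecessor
#2=x depends on [0:x]
#3=x depends on [2:x]
#4=x depends on [3:x]
sources: [0:x, 1:y]
N(rest) = Σ N(rest − s) over sources s of rest; N(one piece) = 1:
  size 1 → [1]=1  [4]=1
  size 2 → [1,4]=2  [3,4]=1
  size 3 → [1,3,4]=3  [2,3,4]=1
  first=0(x) contributes 4
  first=1(y) contributes 1
|[w]| = 5

5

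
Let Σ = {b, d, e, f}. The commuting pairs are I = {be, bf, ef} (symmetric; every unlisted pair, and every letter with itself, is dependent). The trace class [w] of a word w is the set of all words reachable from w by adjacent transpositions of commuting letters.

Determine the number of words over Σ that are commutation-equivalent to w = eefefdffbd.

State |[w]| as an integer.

30

piece 0:e — minimal
piece 1:e rests on {0:e}
piece 2:f — minimal
piece 3:e rests on {1:e}
piece 4:f rests on {2:f}
piece 5:d rests on {3:e, 4:f}
piece 6:f rests on {5:d}
piece 7:f rests on {6:f}
piece 8:b rests on {5:d}
piece 9:d rests on {7:f, 8:b}
minimal pieces: {0:e, 2:f}
ways to finish when only these pieces remain (= sum over removing one remaining piece with nothing left below it):
  1 left: {9}→1
  2 left: {7,9}→1  {8,9}→1
  3 left: {6,7,9}→1  {7,8,9}→2
  4 left: {6,7,8,9}→3
  5 left: {5,6,7,8,9}→3
  6 left: {3,5,6,7,8,9}→3  {4,5,6,7,8,9}→3
  7 left: {1,3,5,6,7,8,9}→3  {2,4,5,6,7,8,9}→3  {3,4,5,6,7,8,9}→6
  8 left: {0,1,3,5,6,7,8,9}→3  {1,3,4,5,6,7,8,9}→9  {2,3,4,5,6,7,8,9}→9
  placing 0:e first → 18 extensions
  placing 2:f first → 12 extensions
total linear extensions = 30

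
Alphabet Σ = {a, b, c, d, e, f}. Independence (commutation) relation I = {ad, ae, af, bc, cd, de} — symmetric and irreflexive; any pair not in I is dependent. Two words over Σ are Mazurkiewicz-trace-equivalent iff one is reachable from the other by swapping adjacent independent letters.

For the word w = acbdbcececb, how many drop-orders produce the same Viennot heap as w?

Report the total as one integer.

piece 0:a — minimal
piece 1:c rests on {0:a}
piece 2:b rests on {0:a}
piece 3:d rests on {2:b}
piece 4:b rests on {3:d}
piece 5:c rests on {1:c}
piece 6:e rests on {4:b, 5:c}
piece 7:c rests on {6:e}
piece 8:e rests on {7:c}
piece 9:c rests on {8:e}
piece 10:b rests on {8:e}
minimal pieces: {0:a}
ways to finish when only these pieces remain (= sum over removing one remaining piece with nothing left below it):
  1 left: {9}→1  {10}→1
  2 left: {9,10}→2
  3 left: {8,9,10}→2
  4 left: {7,8,9,10}→2
  5 left: {6,7,8,9,10}→2
  6 left: {4,6,7,8,9,10}→2  {5,6,7,8,9,10}→2
  7 left: {1,5,6,7,8,9,10}→2  {3,4,6,7,8,9,10}→2  {4,5,6,7,8,9,10}→4
  8 left: {1,4,5,6,7,8,9,10}→6  {2,3,4,6,7,8,9,10}→2  {3,4,5,6,7,8,9,10}→6
  9 left: {1,3,4,5,6,7,8,9,10}→12  {2,3,4,5,6,7,8,9,10}→8
  placing 0:a first → 20 extensions

20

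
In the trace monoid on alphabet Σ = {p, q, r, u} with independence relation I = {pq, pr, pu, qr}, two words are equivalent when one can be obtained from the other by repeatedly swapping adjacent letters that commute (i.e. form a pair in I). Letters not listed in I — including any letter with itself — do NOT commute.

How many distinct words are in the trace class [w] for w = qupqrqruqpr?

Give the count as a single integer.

660

0(q) covers ∅
1(u) covers 0:q
2(p) covers ∅
3(q) covers 1:u
4(r) covers 1:u
5(q) covers 3:q
6(r) covers 4:r
7(u) covers 5:q, 6:r
8(q) covers 7:u
9(p) covers 2:p
10(r) covers 7:u
floor of heap: 0:q, 2:p
completions by unplaced set U, small U first (add the entries for U minus each lowest piece of U):
  |U|=1: {8}:1  {9}:1  {10}:1
  |U|=2: {2,9}:1  {8,9}:2  {8,10}:2  {9,10}:2
  |U|=3: {2,8,9}:3  {2,9,10}:3  {7,8,10}:2  {8,9,10}:6
  |U|=4: {2,8,9,10}:12  {5,7,8,10}:2  {6,7,8,10}:2  {7,8,9,10}:8
  |U|=5: {2,7,8,9,10}:20  {3,5,7,8,10}:2  {4,6,7,8,10}:2  {5,6,7,8,10}:4  {5,7,8,9,10}:10  {6,7,8,9,10}:10
  |U|=6: {2,5,7,8,9,10}:30  {2,6,7,8,9,10}:30  {3,5,6,7,8,10}:6  {3,5,7,8,9,10}:12  {4,5,6,7,8,10}:6  {4,6,7,8,9,10}:12  {5,6,7,8,9,10}:24
  |U|=7: {2,3,5,7,8,9,10}:42  {2,4,6,7,8,9,10}:42  {2,5,6,7,8,9,10}:84  {3,4,5,6,7,8,10}:12  {3,5,6,7,8,9,10}:42  {4,5,6,7,8,9,10}:42
  |U|=8: {1,3,4,5,6,7,8,10}:12  {2,3,5,6,7,8,9,10}:168  {2,4,5,6,7,8,9,10}:168  {3,4,5,6,7,8,9,10}:96
  |U|=9: {0,1,3,4,5,6,7,8,10}:12  {1,3,4,5,6,7,8,9,10}:108  {2,3,4,5,6,7,8,9,10}:432
  start at 0(q): 540
  start at 2(p): 120
sum over floor = 660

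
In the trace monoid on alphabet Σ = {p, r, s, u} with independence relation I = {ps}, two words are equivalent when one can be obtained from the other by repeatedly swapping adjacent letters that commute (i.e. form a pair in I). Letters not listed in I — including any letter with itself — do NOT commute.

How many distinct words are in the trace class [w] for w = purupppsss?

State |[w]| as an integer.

20

piece 0:p — minimal
piece 1:u rests on {0:p}
piece 2:r rests on {1:u}
piece 3:u rests on {2:r}
piece 4:p rests on {3:u}
piece 5:p rests on {4:p}
piece 6:p rests on {5:p}
piece 7:s rests on {3:u}
piece 8:s rests on {7:s}
piece 9:s rests on {8:s}
minimal pieces: {0:p}
ways to finish when only these pieces remain (= sum over removing one remaining piece with nothing left below it):
  1 left: {6}→1  {9}→1
  2 left: {5,6}→1  {6,9}→2  {8,9}→1
  3 left: {4,5,6}→1  {5,6,9}→3  {6,8,9}→3  {7,8,9}→1
  4 left: {4,5,6,9}→4  {5,6,8,9}→6  {6,7,8,9}→4
  5 left: {4,5,6,8,9}→10  {5,6,7,8,9}→10
  6 left: {4,5,6,7,8,9}→20
  7 left: {3,4,5,6,7,8,9}→20
  8 left: {2,3,4,5,6,7,8,9}→20
  placing 0:p first → 20 extensions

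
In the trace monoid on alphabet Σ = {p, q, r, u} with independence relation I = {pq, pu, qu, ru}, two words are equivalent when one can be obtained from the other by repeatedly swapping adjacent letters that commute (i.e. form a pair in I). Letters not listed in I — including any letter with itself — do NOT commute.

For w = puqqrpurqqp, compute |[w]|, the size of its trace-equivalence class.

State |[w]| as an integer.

495

#0=p has no predecessor
#1=u has no predecessor
#2=q has no predecessor
#3=q depends on [2:q]
#4=r depends on [0:p, 3:q]
#5=p depends on [4:r]
#6=u depends on [1:u]
#7=r depends on [5:p]
#8=q depends on [7:r]
#9=q depends on [8:q]
#10=p depends on [7:r]
sources: [0:p, 1:u, 2:q]
N(rest) = Σ N(rest − s) over sources s of rest; N(one piece) = 1:
  size 1 → [6]=1  [9]=1  [10]=1
  size 2 → [1,6]=1  [6,9]=2  [6,10]=2  [8,9]=1  [9,10]=2
  size 3 → [1,6,9]=3  [1,6,10]=3  [6,8,9]=3  [6,9,10]=6  [8,9,10]=3
  size 4 → [1,6,8,9]=6  [1,6,9,10]=12  [6,8,9,10]=12  [7,8,9,10]=3
  size 5 → [1,6,8,9,10]=30  [5,7,8,9,10]=3  [6,7,8,9,10]=15
  size 6 → [1,6,7,8,9,10]=45  [4,5,7,8,9,10]=3  [5,6,7,8,9,10]=18
  size 7 → [0,4,5,7,8,9,10]=3  [1,5,6,7,8,9,10]=63  [3,4,5,7,8,9,10]=3  [4,5,6,7,8,9,10]=21
  size 8 → [0,3,4,5,7,8,9,10]=6  [0,4,5,6,7,8,9,10]=24  [1,4,5,6,7,8,9,10]=84  [2,3,4,5,7,8,9,10]=3  [3,4,5,6,7,8,9,10]=24
  size 9 → [0,1,4,5,6,7,8,9,10]=108  [0,2,3,4,5,7,8,9,10]=9  [0,3,4,5,6,7,8,9,10]=54  [1,3,4,5,6,7,8,9,10]=108  [2,3,4,5,6,7,8,9,10]=27
  first=0(p) contributes 135
  first=1(u) contributes 90
  first=2(q) contributes 270
|[w]| = 495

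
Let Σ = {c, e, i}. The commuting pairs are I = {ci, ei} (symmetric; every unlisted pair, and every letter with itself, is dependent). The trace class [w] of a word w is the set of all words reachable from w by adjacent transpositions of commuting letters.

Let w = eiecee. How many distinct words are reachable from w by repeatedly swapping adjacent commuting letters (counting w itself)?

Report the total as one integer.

6

piece 0:e — minimal
piece 1:i — minimal
piece 2:e rests on {0:e}
piece 3:c rests on {2:e}
piece 4:e rests on {3:c}
piece 5:e rests on {4:e}
minimal pieces: {0:e, 1:i}
ways to finish when only these pieces remain (= sum over removing one remaining piece with nothing left below it):
  1 left: {1}→1  {5}→1
  2 left: {1,5}→2  {4,5}→1
  3 left: {1,4,5}→3  {3,4,5}→1
  4 left: {1,3,4,5}→4  {2,3,4,5}→1
  placing 0:e first → 5 extensions
  placing 1:i first → 1 extensions
total linear extensions = 6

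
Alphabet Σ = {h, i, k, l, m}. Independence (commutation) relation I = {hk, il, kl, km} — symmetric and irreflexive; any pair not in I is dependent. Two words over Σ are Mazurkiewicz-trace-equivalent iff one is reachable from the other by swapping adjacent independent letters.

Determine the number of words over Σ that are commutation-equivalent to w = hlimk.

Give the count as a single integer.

#0=h has no predecessor
#1=l depends on [0:h]
#2=i depends on [0:h]
#3=m depends on [1:l, 2:i]
#4=k depends on [2:i]
sources: [0:h]
N(rest) = Σ N(rest − s) over sources s of rest; N(one piece) = 1:
  size 1 → [3]=1  [4]=1
  size 2 → [1,3]=1  [3,4]=2
  size 3 → [1,3,4]=3  [2,3,4]=2
  first=0(h) contributes 5

5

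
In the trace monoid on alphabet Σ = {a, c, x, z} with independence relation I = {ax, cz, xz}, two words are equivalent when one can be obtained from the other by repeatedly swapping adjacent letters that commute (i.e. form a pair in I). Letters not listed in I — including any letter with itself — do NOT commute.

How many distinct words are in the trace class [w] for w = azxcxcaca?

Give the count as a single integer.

9

#0=a has no predecessor
#1=z depends on [0:a]
#2=x has no predecessor
#3=c depends on [0:a, 2:x]
#4=x depends on [3:c]
#5=c depends on [4:x]
#6=a depends on [1:z, 5:c]
#7=c depends on [6:a]
#8=a depends on [7:c]
sources: [0:a, 2:x]
N(rest) = Σ N(rest − s) over sources s of rest; N(one piece) = 1:
  size 1 → [8]=1
  size 2 → [7,8]=1
  size 3 → [6,7,8]=1
  size 4 → [1,6,7,8]=1  [5,6,7,8]=1
  size 5 → [1,5,6,7,8]=2  [4,5,6,7,8]=1
  size 6 → [1,4,5,6,7,8]=3  [3,4,5,6,7,8]=1
  size 7 → [1,3,4,5,6,7,8]=4  [2,3,4,5,6,7,8]=1
  first=0(a) contributes 5
  first=2(x) contributes 4
|[w]| = 9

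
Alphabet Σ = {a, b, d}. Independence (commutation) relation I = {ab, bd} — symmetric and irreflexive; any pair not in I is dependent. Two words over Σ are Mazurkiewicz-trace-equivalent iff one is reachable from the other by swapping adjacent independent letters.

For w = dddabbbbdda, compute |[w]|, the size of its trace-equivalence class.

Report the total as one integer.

piece 0:d — minimal
piece 1:d rests on {0:d}
piece 2:d rests on {1:d}
piece 3:a rests on {2:d}
piece 4:b — minimal
piece 5:b rests on {4:b}
piece 6:b rests on {5:b}
piece 7:b rests on {6:b}
piece 8:d rests on {3:a}
piece 9:d rests on {8:d}
piece 10:a rests on {9:d}
minimal pieces: {0:d, 4:b}
ways to finish when only these pieces remain (= sum over removing one remaining piece with nothing left below it):
  1 left: {7}→1  {10}→1
  2 left: {6,7}→1  {7,10}→2  {9,10}→1
  3 left: {5,6,7}→1  {6,7,10}→3  {7,9,10}→3  {8,9,10}→1
  4 left: {3,8,9,10}→1  {4,5,6,7}→1  {5,6,7,10}→4  {6,7,9,10}→6  {7,8,9,10}→4
  5 left: {2,3,8,9,10}→1  {3,7,8,9,10}→5  {4,5,6,7,10}→5  {5,6,7,9,10}→10  {6,7,8,9,10}→10
  6 left: {1,2,3,8,9,10}→1  {2,3,7,8,9,10}→6  {3,6,7,8,9,10}→15  {4,5,6,7,9,10}→15  {5,6,7,8,9,10}→20
  7 left: {0,1,2,3,8,9,10}→1  {1,2,3,7,8,9,10}→7  {2,3,6,7,8,9,10}→21  {3,5,6,7,8,9,10}→35  {4,5,6,7,8,9,10}→35
  8 left: {0,1,2,3,7,8,9,10}→8  {1,2,3,6,7,8,9,10}→28  {2,3,5,6,7,8,9,10}→56  {3,4,5,6,7,8,9,10}→70
  9 left: {0,1,2,3,6,7,8,9,10}→36  {1,2,3,5,6,7,8,9,10}→84  {2,3,4,5,6,7,8,9,10}→126
  placing 0:d first → 210 extensions
  placing 4:b first → 120 extensions
total linear extensions = 330

330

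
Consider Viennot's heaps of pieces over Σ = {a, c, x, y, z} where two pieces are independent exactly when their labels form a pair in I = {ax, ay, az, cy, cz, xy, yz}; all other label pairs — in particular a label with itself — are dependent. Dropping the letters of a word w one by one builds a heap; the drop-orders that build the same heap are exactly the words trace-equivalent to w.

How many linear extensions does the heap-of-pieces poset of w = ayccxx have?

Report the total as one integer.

6

0(a) covers ∅
1(y) covers ∅
2(c) covers 0:a
3(c) covers 2:c
4(x) covers 3:c
5(x) covers 4:x
floor of heap: 0:a, 1:y
completions by unplaced set U, small U first (add the entries for U minus each lowest piece of U):
  |U|=1: {1}:1  {5}:1
  |U|=2: {1,5}:2  {4,5}:1
  |U|=3: {1,4,5}:3  {3,4,5}:1
  |U|=4: {1,3,4,5}:4  {2,3,4,5}:1
  start at 0(a): 5
  start at 1(y): 1
sum over floor = 6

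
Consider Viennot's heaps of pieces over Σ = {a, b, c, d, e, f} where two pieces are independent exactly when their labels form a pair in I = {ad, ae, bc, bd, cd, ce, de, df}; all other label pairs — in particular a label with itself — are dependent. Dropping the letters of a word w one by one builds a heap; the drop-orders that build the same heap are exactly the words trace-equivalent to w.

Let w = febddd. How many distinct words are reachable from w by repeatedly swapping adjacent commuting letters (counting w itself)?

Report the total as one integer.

drop 0:f onto floor
drop 1:e onto {0:f}
drop 2:b onto {1:e}
drop 3:d onto floor
drop 4:d onto {3:d}
drop 5:d onto {4:d}
ground layer = {0:f, 3:d}
drop-orders for the pieces not yet dropped (sum over which currently-grounded one goes next):
  1 to go: {2} 1  {5} 1
  2 to go: {1,2} 1  {2,5} 2  {4,5} 1
  3 to go: {0,1,2} 1  {1,2,5} 3  {2,4,5} 3  {3,4,5} 1
  4 to go: {0,1,2,5} 4  {1,2,4,5} 6  {2,3,4,5} 4
  if 0:f drops first: 10 orders
  if 3:d drops first: 10 orders
heap linearizations: 20

20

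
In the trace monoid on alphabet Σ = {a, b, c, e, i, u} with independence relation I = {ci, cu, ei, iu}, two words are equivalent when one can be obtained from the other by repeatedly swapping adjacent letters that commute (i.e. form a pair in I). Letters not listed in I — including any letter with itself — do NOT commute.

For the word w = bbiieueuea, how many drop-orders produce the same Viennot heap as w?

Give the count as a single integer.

21

0(b) covers ∅
1(b) covers 0:b
2(i) covers 1:b
3(i) covers 2:i
4(e) covers 1:b
5(u) covers 4:e
6(e) covers 5:u
7(u) covers 6:e
8(e) covers 7:u
9(a) covers 3:i, 8:e
floor of heap: 0:b
completions by unplaced set U, small U first (add the entries for U minus each lowest piece of U):
  |U|=1: {9}:1
  |U|=2: {3,9}:1  {8,9}:1
  |U|=3: {2,3,9}:1  {3,8,9}:2  {7,8,9}:1
  |U|=4: {2,3,8,9}:3  {3,7,8,9}:3  {6,7,8,9}:1
  |U|=5: {2,3,7,8,9}:6  {3,6,7,8,9}:4  {5,6,7,8,9}:1
  |U|=6: {2,3,6,7,8,9}:10  {3,5,6,7,8,9}:5  {4,5,6,7,8,9}:1
  |U|=7: {2,3,5,6,7,8,9}:15  {3,4,5,6,7,8,9}:6
  |U|=8: {2,3,4,5,6,7,8,9}:21
  start at 0(b): 21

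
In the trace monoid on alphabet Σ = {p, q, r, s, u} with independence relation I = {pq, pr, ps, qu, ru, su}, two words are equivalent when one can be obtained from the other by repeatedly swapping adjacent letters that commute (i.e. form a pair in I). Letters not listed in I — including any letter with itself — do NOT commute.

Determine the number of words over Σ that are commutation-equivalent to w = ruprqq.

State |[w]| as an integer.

piece 0:r — minimal
piece 1:u — minimal
piece 2:p rests on {1:u}
piece 3:r rests on {0:r}
piece 4:q rests on {3:r}
piece 5:q rests on {4:q}
minimal pieces: {0:r, 1:u}
ways to finish when only these pieces remain (= sum over removing one remaining piece with nothing left below it):
  1 left: {2}→1  {5}→1
  2 left: {1,2}→1  {2,5}→2  {4,5}→1
  3 left: {1,2,5}→3  {2,4,5}→3  {3,4,5}→1
  4 left: {0,3,4,5}→1  {1,2,4,5}→6  {2,3,4,5}→4
  placing 0:r first → 10 extensions
  placing 1:u first → 5 extensions
total linear extensions = 15

15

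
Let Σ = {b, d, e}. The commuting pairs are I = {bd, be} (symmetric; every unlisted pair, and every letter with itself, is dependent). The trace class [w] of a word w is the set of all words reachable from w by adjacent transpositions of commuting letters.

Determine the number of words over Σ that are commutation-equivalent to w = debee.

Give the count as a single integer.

5

#0=d has no predecessor
#1=e depends on [0:d]
#2=b has no predecessor
#3=e depends on [1:e]
#4=e depends on [3:e]
sources: [0:d, 2:b]
N(rest) = Σ N(rest − s) over sources s of rest; N(one piece) = 1:
  size 1 → [2]=1  [4]=1
  size 2 → [2,4]=2  [3,4]=1
  size 3 → [1,3,4]=1  [2,3,4]=3
  first=0(d) contributes 4
  first=2(b) contributes 1
|[w]| = 5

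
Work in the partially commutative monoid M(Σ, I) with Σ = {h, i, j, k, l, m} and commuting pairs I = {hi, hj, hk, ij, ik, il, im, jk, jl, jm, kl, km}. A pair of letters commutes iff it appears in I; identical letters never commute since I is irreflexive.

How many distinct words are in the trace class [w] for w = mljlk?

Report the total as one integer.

0(m) covers ∅
1(l) covers 0:m
2(j) covers ∅
3(l) covers 1:l
4(k) covers ∅
floor of heap: 0:m, 2:j, 4:k
completions by unplaced set U, small U first (add the entries for U minus each lowest piece of U):
  |U|=1: {2}:1  {3}:1  {4}:1
  |U|=2: {1,3}:1  {2,3}:2  {2,4}:2  {3,4}:2
  |U|=3: {0,1,3}:1  {1,2,3}:3  {1,3,4}:3  {2,3,4}:6
  start at 0(m): 12
  start at 2(j): 4
  start at 4(k): 4
sum over floor = 20

20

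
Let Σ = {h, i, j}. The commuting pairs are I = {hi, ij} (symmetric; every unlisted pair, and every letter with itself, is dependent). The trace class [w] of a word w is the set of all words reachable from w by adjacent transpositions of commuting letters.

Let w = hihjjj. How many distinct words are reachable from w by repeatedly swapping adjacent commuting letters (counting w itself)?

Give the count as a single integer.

6

#0=h has no predecessor
#1=i has no predecessor
#2=h depends on [0:h]
#3=j depends on [2:h]
#4=j depends on [3:j]
#5=j depends on [4:j]
sources: [0:h, 1:i]
N(rest) = Σ N(rest − s) over sources s of rest; N(one piece) = 1:
  size 1 → [1]=1  [5]=1
  size 2 → [1,5]=2  [4,5]=1
  size 3 → [1,4,5]=3  [3,4,5]=1
  size 4 → [1,3,4,5]=4  [2,3,4,5]=1
  first=0(h) contributes 5
  first=1(i) contributes 1
|[w]| = 6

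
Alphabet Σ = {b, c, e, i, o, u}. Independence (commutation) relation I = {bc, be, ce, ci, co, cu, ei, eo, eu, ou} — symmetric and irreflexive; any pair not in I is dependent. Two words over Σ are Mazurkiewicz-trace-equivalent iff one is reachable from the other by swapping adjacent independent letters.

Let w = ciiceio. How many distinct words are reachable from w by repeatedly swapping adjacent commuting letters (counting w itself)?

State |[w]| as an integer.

105

drop 0:c onto floor
drop 1:i onto floor
drop 2:i onto {1:i}
drop 3:c onto {0:c}
drop 4:e onto floor
drop 5:i onto {2:i}
drop 6:o onto {5:i}
ground layer = {0:c, 1:i, 4:e}
drop-orders for the pieces not yet dropped (sum over which currently-grounded one goes next):
  1 to go: {3} 1  {4} 1  {6} 1
  2 to go: {0,3} 1  {3,4} 2  {3,6} 2  {4,6} 2  {5,6} 1
  3 to go: {0,3,4} 3  {0,3,6} 3  {2,5,6} 1  {3,4,6} 6  {3,5,6} 3  {4,5,6} 3
  4 to go: {0,3,4,6} 12  {0,3,5,6} 6  {1,2,5,6} 1  {2,3,5,6} 4  {2,4,5,6} 4  {3,4,5,6} 12
  5 to go: {0,2,3,5,6} 10  {0,3,4,5,6} 30  {1,2,3,5,6} 5  {1,2,4,5,6} 5  {2,3,4,5,6} 20
  if 0:c drops first: 30 orders
  if 1:i drops first: 60 orders
  if 4:e drops first: 15 orders
heap linearizations: 105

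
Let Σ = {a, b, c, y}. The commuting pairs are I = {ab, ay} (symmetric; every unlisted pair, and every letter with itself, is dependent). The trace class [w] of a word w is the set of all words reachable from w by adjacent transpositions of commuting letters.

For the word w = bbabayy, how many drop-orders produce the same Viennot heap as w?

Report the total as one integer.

0(b) covers ∅
1(b) covers 0:b
2(a) covers ∅
3(b) covers 1:b
4(a) covers 2:a
5(y) covers 3:b
6(y) covers 5:y
floor of heap: 0:b, 2:a
completions by unplaced set U, small U first (add the entries for U minus each lowest piece of U):
  |U|=1: {4}:1  {6}:1
  |U|=2: {2,4}:1  {4,6}:2  {5,6}:1
  |U|=3: {2,4,6}:3  {3,5,6}:1  {4,5,6}:3
  |U|=4: {1,3,5,6}:1  {2,4,5,6}:6  {3,4,5,6}:4
  |U|=5: {0,1,3,5,6}:1  {1,3,4,5,6}:5  {2,3,4,5,6}:10
  start at 0(b): 15
  start at 2(a): 6
sum over floor = 21

21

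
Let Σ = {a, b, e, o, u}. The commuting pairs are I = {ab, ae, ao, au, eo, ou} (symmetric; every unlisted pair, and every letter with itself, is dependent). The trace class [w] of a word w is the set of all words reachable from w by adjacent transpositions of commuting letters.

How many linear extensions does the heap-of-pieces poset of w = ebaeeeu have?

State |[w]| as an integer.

0(e) covers ∅
1(b) covers 0:e
2(a) covers ∅
3(e) covers 1:b
4(e) covers 3:e
5(e) covers 4:e
6(u) covers 5:e
floor of heap: 0:e, 2:a
completions by unplaced set U, small U first (add the entries for U minus each lowest piece of U):
  |U|=1: {2}:1  {6}:1
  |U|=2: {2,6}:2  {5,6}:1
  |U|=3: {2,5,6}:3  {4,5,6}:1
  |U|=4: {2,4,5,6}:4  {3,4,5,6}:1
  |U|=5: {1,3,4,5,6}:1  {2,3,4,5,6}:5
  start at 0(e): 6
  start at 2(a): 1
sum over floor = 7

7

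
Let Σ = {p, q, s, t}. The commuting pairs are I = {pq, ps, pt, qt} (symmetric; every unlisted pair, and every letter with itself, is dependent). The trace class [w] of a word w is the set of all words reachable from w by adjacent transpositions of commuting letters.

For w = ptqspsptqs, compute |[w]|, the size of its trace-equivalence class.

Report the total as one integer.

drop 0:p onto floor
drop 1:t onto floor
drop 2:q onto floor
drop 3:s onto {1:t, 2:q}
drop 4:p onto {0:p}
drop 5:s onto {3:s}
drop 6:p onto {4:p}
drop 7:t onto {5:s}
drop 8:q onto {5:s}
drop 9:s onto {7:t, 8:q}
ground layer = {0:p, 1:t, 2:q}
drop-orders for the pieces not yet dropped (sum over which currently-grounded one goes next):
  1 to go: {6} 1  {9} 1
  2 to go: {4,6} 1  {6,9} 2  {7,9} 1  {8,9} 1
  3 to go: {0,4,6} 1  {4,6,9} 3  {6,7,9} 3  {6,8,9} 3  {7,8,9} 2
  4 to go: {0,4,6,9} 4  {4,6,7,9} 6  {4,6,8,9} 6  {5,7,8,9} 2  {6,7,8,9} 8
  5 to go: {0,4,6,7,9} 10  {0,4,6,8,9} 10  {3,5,7,8,9} 2  {4,6,7,8,9} 20  {5,6,7,8,9} 10
  6 to go: {0,4,6,7,8,9} 40  {1,3,5,7,8,9} 2  {2,3,5,7,8,9} 2  {3,5,6,7,8,9} 12  {4,5,6,7,8,9} 30
  7 to go: {0,4,5,6,7,8,9} 70  {1,2,3,5,7,8,9} 4  {1,3,5,6,7,8,9} 14  {2,3,5,6,7,8,9} 14  {3,4,5,6,7,8,9} 42
  8 to go: {0,3,4,5,6,7,8,9} 112  {1,2,3,5,6,7,8,9} 32  {1,3,4,5,6,7,8,9} 56  {2,3,4,5,6,7,8,9} 56
  if 0:p drops first: 144 orders
  if 1:t drops first: 168 orders
  if 2:q drops first: 168 orders
heap linearizations: 480

480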